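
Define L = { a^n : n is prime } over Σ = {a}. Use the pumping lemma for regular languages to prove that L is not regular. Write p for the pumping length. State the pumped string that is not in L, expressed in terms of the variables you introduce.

Toward a contradiction, assume L is regular with pumping length p.
Let q be a prime with q ≥ p+2 (infinitely many primes exist), and take w = a^q ∈ L with |w| = q ≥ p.
Write w = xyz as guaranteed by the lemma, with |xy| ≤ p and |y| > 0.
Then y = a^k for some k with 1 ≤ k ≤ p.
Since 1 ≤ k ≤ p, |xz| = q-k. Pump with i = q+1: |xy^{q+1}z| = (q-k)+(q+1)k = q+qk = q(1+k), which is composite (both factors ≥ 2). So xy^{q+1}z = a^{q(1+k)} ∉ L.
Contradiction. Therefore L is not regular.

a^{q(1+k)}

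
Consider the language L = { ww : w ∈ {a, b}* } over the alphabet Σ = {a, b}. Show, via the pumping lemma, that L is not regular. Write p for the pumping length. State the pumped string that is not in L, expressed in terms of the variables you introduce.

Suppose for contradiction that L is regular, and let p be the pumping length.
Take w = a^p b^p a^p b^p = uu where u = a^pb^p; then w ∈ L and |w| = 4p ≥ p.
Write w = xyz as guaranteed by the lemma, with |xy| ≤ p and |y| > 0.
The first p characters of w are a's, so xy (and hence y) consists only of a's. Write y = a^k, 1 ≤ k ≤ p.
Pump with i = 2: xy^2z = a^{p+k} b^p a^p b^p, of length 4p+k. Suppose this equals vv. The string starts with a and ends with b, so v does too; thus the boundary between the two copies of v is a b→a transition. There is exactly one such transition, at position 2p+k, so |v| = 2p+k and |vv| = 4p+2k ≠ 4p+k since k ≥ 1. So xy^2z ∉ L.
This contradicts the pumping lemma, so L is not regular.

a^{p+k} b^p a^p b^p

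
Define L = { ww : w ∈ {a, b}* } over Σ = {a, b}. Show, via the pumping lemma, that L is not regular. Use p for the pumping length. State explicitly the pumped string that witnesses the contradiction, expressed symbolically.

a^{p+k} b^p a^p b^p

Toward a contradiction, assume L is regular with pumping length p.
Take w = a^p b^p a^p b^p = uu where u = a^pb^p; then w ∈ L and |w| = 4p ≥ p.
The pumping lemma gives a decomposition w = xyz where |xy| ≤ p and |y| > 0.
Because |xy| ≤ p and w begins with p copies of a, we have y = a^k with 1 ≤ k ≤ p.
Pump with i = 2: xy^2z = a^{p+k} b^p a^p b^p, of length 4p+k. Suppose this equals vv. The string starts with a and ends with b, so v does too; thus the boundary between the two copies of v is a b→a transition. There is exactly one such transition, at position 2p+k, so |v| = 2p+k and |vv| = 4p+2k ≠ 4p+k since k ≥ 1. So xy^2z ∉ L.
This is a contradiction; hence L is not regular.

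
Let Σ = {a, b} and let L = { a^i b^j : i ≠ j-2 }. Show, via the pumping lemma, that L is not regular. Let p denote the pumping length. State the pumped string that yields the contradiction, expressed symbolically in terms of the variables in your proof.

Assume L is regular; let p be its pumping constant.
Choose w = a^p b^{p+p!+2}. Since p ≠ (p+p!+2)-2 = p+p!, w ∈ L; and |w| ≥ p.
Write w = xyz as guaranteed by the lemma, with |xy| ≤ p and y is nonempty.
The first p characters of w are a's, so xy (and hence y) consists only of a's. Write y = a^k, 1 ≤ k ≤ p.
Since 1 ≤ k ≤ p, k divides p!; set t = 1 + p!/k. Then xy^t z has p + (p!/k)·k = p + p! copies of a. Now the a-count is p+p! and (b-count)-2 = (p+p!+2)-2 = p+p!, so i ≠ j-2 fails. So xy^t z = a^{p+p!} b^{p+p!+2} ∉ L.
This contradicts the pumping lemma, so L is not regular.

a^{p+p!} b^{p+p!+2}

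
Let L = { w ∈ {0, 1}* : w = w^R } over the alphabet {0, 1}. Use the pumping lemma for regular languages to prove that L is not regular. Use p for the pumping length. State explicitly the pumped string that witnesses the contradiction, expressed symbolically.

0^{p+k} 1 0^p

Toward a contradiction, assume L is regular with pumping length p.
Take w = 0^p 1 0^p, a palindrome of length 2p+1 ≥ p.
By the pumping lemma, w = xyz with |xy| ≤ p and y is nonempty.
Because |xy| ≤ p and w begins with p copies of 0, we have y = 0^k with 1 ≤ k ≤ p.
Pump with i = 2: xy^2z = 0^{p+k} 1 0^p. Its reverse is 0^p 1 0^{p+k}, which differs from xy^2z since k ≥ 1. So xy^2z is not a palindrome and xy^2z ∉ L.
This contradicts the pumping lemma, so L is not regular.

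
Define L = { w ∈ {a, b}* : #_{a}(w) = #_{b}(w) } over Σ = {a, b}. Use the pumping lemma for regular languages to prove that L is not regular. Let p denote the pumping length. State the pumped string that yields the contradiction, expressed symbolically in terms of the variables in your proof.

Suppose for contradiction that L is regular, and let p be the pumping length.
Choose w = a^p b^p ∈ L with |w| = 2p ≥ p.
The pumping lemma gives a decomposition w = xyz where |xy| ≤ p and |y| > 0.
Because |xy| ≤ p and w begins with p copies of a, we have y = a^k with 1 ≤ k ≤ p.
Pump with i = 2: xy^2z = a^{p+k} b^p has p+k occurrences of a but only p of b. Since k ≥ 1 the counts differ, so xy^2z ∉ L.
This contradicts the pumping lemma, so L is not regular.

a^{p+k} b^p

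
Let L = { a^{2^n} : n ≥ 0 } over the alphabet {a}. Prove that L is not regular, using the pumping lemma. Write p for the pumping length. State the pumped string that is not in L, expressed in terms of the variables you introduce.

Assume L is regular. Let p be the pumping length given by the pumping lemma.
Take w = a^{2^p} ∈ L with |w| = 2^p ≥ p.
The pumping lemma gives a decomposition w = xyz where |xy| ≤ p and y is nonempty.
Then y = a^k for some k with 1 ≤ k ≤ p.
Pump with i = 2: xy^2z = a^{2^p+k}. Since 1 ≤ k ≤ p < 2^p, we have 2^p < 2^p+k < 2^{p+1}, so 2^p+k is not a power of 2. So xy^2z ∉ L.
This contradicts the pumping lemma, so L is not regular.

a^{2^p+k}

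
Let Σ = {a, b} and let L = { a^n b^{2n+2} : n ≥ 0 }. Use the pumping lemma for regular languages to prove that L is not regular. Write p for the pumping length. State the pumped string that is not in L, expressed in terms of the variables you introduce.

a^{p+k} b^{2p+2}

Assume L is regular; let p be its pumping constant.
Choose w = a^p b^{2p+2}, which is in L with |w| = 3p+2 ≥ p.
The pumping lemma gives a decomposition w = xyz where |xy| ≤ p and |y| ≥ 1.
The first p characters of w are a's, so xy (and hence y) consists only of a's. Write y = a^k, 1 ≤ k ≤ p.
Pump with i = 2: xy^2z = a^{p+k} b^{2p+2}. For this to lie in L we would need 2p+2 = 2(p+k)+2, which forces k = 0. But k ≥ 1, so xy^2z ∉ L.
Contradiction. Therefore L is not regular.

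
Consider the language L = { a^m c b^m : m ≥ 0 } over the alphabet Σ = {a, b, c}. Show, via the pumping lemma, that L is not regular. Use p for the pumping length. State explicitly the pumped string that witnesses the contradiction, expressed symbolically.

Assume L is regular. Let p be the pumping length given by the pumping lemma.
Take w = a^p c b^p ∈ L with |w| = 2p+1 ≥ p.
By the pumping lemma, w = xyz with |xy| ≤ p and y is nonempty.
Since the first p symbols of w are all a's and |xy| ≤ p, y lies entirely in the leading a-block: y = a^k for some k with 1 ≤ k ≤ p.
Pump with i = 2: xy^2z = a^{p+k} c b^p, which would require p+k = p. But k ≥ 1, so xy^2z ∉ L.
This is a contradiction; hence L is not regular.

a^{p+k} c b^p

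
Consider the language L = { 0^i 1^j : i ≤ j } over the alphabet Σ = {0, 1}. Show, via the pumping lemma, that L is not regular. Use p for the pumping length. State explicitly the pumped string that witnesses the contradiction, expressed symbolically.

Suppose for contradiction that L is regular, and let p be the pumping length.
Choose w = 0^p 1^p ∈ L, with |w| = 2p ≥ p.
Write w = xyz as guaranteed by the lemma, with |xy| ≤ p and |y| ≥ 1.
Since the first p symbols of w are all 0's and |xy| ≤ p, y lies entirely in the leading 0-block: y = 0^k for some k with 1 ≤ k ≤ p.
Consider xy^2z = 0^{p+k} 1^p. Since k ≥ 1, the 0-count p+k exceeds the 1-count p, so i ≤ j fails; thus xy^2z ∉ L.
This contradicts the pumping lemma, so L is not regular.

0^{p+k} 1^p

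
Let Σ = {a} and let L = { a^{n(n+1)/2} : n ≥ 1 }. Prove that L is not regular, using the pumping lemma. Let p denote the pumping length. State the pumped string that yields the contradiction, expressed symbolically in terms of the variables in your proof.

a^{p(p+1)/2+k}

Assume L is regular; let p be its pumping constant.
Take w = a^{p(p+1)/2} ∈ L with |w| = p(p+1)/2 ≥ p.
Write w = xyz as guaranteed by the lemma, with |xy| ≤ p and y is nonempty.
Then y = a^k for some k with 1 ≤ k ≤ p.
Pump with i = 2: xy^2z = a^{p(p+1)/2+k}. Since 1 ≤ k ≤ p, p(p+1)/2 < p(p+1)/2+k ≤ p(p+1)/2+p < (p+1)(p+2)/2, so p(p+1)/2+k is strictly between consecutive triangular numbers. So xy^2z ∉ L.
This contradicts the pumping lemma, so L is not regular.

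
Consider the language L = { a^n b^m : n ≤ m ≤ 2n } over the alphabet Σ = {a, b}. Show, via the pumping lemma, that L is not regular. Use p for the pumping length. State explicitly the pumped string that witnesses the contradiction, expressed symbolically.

a^{p+k} b^p

Toward a contradiction, assume L is regular with pumping length p.
Take w = a^p b^p ∈ L (since p ≤ p ≤ 2p), with |w| = 2p ≥ p.
By the pumping lemma, w = xyz with |xy| ≤ p and |y| > 0.
Because |xy| ≤ p and w begins with p copies of a, we have y = a^k with 1 ≤ k ≤ p.
Pump with i = 2: xy^2z = a^{p+k} b^p. Now n = p+k > p = m, so the condition n ≤ m fails. Thus xy^2z ∉ L.
This is a contradiction; hence L is not regular.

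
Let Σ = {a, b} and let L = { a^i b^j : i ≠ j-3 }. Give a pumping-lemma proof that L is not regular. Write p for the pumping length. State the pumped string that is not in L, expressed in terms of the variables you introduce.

a^{p+p!} b^{p+p!+3}

Toward a contradiction, assume L is regular with pumping length p.
Choose w = a^p b^{p+p!+3}. Since p ≠ (p+p!+3)-3 = p+p!, w ∈ L; and |w| ≥ p.
Write w = xyz as guaranteed by the lemma, with |xy| ≤ p and y is nonempty.
The first p characters of w are a's, so xy (and hence y) consists only of a's. Write y = a^k, 1 ≤ k ≤ p.
Since 1 ≤ k ≤ p, k divides p!; set t = 1 + p!/k. Then xy^t z has p + (p!/k)·k = p + p! copies of a. Now the a-count is p+p! and (b-count)-3 = (p+p!+3)-3 = p+p!, so i ≠ j-3 fails. So xy^t z = a^{p+p!} b^{p+p!+3} ∉ L.
Contradiction. Therefore L is not regular.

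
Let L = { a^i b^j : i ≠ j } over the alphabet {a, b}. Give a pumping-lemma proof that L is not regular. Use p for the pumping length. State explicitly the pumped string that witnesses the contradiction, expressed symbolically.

a^{p+p!} b^{p+p!}

Toward a contradiction, assume L is regular with pumping length p.
Choose w = a^p b^{p+p!}. Since p ≠ p+p!, w ∈ L; and |w| ≥ p.
By the pumping lemma, w = xyz with |xy| ≤ p and |y| ≥ 1.
Because |xy| ≤ p and w begins with p copies of a, we have y = a^k with 1 ≤ k ≤ p.
Since 1 ≤ k ≤ p, k divides p!; set t = 1 + p!/k. Then xy^t z has p + (p!/k)·k = p + p! copies of a. Now the a-count equals the b-count, so i ≠ j fails. So xy^t z = a^{p+p!} b^{p+p!} ∉ L.
This contradicts the pumping lemma, so L is not regular.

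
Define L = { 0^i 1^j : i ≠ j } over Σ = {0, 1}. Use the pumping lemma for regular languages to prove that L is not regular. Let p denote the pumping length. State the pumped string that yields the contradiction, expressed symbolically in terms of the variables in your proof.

Assume L is regular; let p be its pumping constant.
Choose w = 0^p 1^{p+p!}. Since p ≠ p+p!, w ∈ L; and |w| ≥ p.
Write w = xyz as guaranteed by the lemma, with |xy| ≤ p and y is nonempty.
The first p characters of w are 0's, so xy (and hence y) consists only of 0's. Write y = 0^k, 1 ≤ k ≤ p.
Since 1 ≤ k ≤ p, k divides p!; set t = 1 + p!/k. Then xy^t z has p + (p!/k)·k = p + p! copies of 0. Now the 0-count equals the 1-count, so i ≠ j fails. So xy^t z = 0^{p+p!} 1^{p+p!} ∉ L.
This is a contradiction; hence L is not regular.

0^{p+p!} 1^{p+p!}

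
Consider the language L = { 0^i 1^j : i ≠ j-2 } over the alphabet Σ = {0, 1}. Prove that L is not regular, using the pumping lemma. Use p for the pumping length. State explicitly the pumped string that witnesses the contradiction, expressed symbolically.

0^{p+p!} 1^{p+p!+2}

Assume L is regular; let p be its pumping constant.
Choose w = 0^p 1^{p+p!+2}. Since p ≠ (p+p!+2)-2 = p+p!, w ∈ L; and |w| ≥ p.
The pumping lemma gives a decomposition w = xyz where |xy| ≤ p and |y| > 0.
Since the first p symbols of w are all 0's and |xy| ≤ p, y lies entirely in the leading 0-block: y = 0^k for some k with 1 ≤ k ≤ p.
Since 1 ≤ k ≤ p, k divides p!; set t = 1 + p!/k. Then xy^t z has p + (p!/k)·k = p + p! copies of 0. Now the 0-count is p+p! and (1-count)-2 = (p+p!+2)-2 = p+p!, so i ≠ j-2 fails. So xy^t z = 0^{p+p!} 1^{p+p!+2} ∉ L.
Contradiction. Therefore L is not regular.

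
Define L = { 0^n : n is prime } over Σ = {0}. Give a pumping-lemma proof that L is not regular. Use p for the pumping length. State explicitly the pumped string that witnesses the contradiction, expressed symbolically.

0^{q(1+k)}

Assume L is regular. Let p be the pumping length given by the pumping lemma.
Let q be a prime with q ≥ p+2 (infinitely many primes exist), and take w = 0^q ∈ L with |w| = q ≥ p.
The pumping lemma gives a decomposition w = xyz where |xy| ≤ p and |y| > 0.
Then y = 0^k for some k with 1 ≤ k ≤ p.
Since 1 ≤ k ≤ p, |xz| = q-k. Pump with i = q+1: |xy^{q+1}z| = (q-k)+(q+1)k = q+qk = q(1+k), which is composite (both factors ≥ 2). So xy^{q+1}z = 0^{q(1+k)} ∉ L.
This contradicts the pumping lemma, so L is not regular.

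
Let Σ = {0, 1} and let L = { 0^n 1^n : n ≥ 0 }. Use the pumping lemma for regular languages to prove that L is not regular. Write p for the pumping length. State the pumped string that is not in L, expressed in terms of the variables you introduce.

Suppose for contradiction that L is regular, and let p be the pumping length.
Choose w = 0^p 1^p, which is in L with |w| = 2p ≥ p.
The pumping lemma gives a decomposition w = xyz where |xy| ≤ p and |y| ≥ 1.
The first p characters of w are 0's, so xy (and hence y) consists only of 0's. Write y = 0^k, 1 ≤ k ≤ p.
Pump with i = 2: xy^2z = 0^{p+k} 1^p. For this to lie in L we would need p = p+k, which forces k = 0. But k ≥ 1, so xy^2z ∉ L.
Contradiction. Therefore L is not regular.

0^{p+k} 1^p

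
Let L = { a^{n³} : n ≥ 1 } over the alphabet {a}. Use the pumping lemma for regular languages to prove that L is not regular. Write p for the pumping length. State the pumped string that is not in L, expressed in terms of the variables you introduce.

Assume L is regular. Let p be the pumping length given by the pumping lemma.
Take w = a^{p³} ∈ L with |w| = p³ ≥ p.
The pumping lemma gives a decomposition w = xyz where |xy| ≤ p and y is nonempty.
Then y = a^k for some k with 1 ≤ k ≤ p.
Pump with i = 2: xy^2z = a^{p³+k}. Since 1 ≤ k ≤ p, p³ < p³+k ≤ p³+p < p³+3p²+3p+1 = (p+1)³, so p³+k is not a perfect cube. So xy^2z ∉ L.
Contradiction. Therefore L is not regular.

a^{p³+k}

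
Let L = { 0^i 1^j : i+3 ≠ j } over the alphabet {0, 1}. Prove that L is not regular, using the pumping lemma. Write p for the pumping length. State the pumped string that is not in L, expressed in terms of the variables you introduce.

0^{p+p!} 1^{p+p!+3}

Toward a contradiction, assume L is regular with pumping length p.
Choose w = 0^p 1^{p+p!+3}. Since p ≠ (p+p!+3)-3 = p+p!, w ∈ L; and |w| ≥ p.
The pumping lemma gives a decomposition w = xyz where |xy| ≤ p and |y| > 0.
Since the first p symbols of w are all 0's and |xy| ≤ p, y lies entirely in the leading 0-block: y = 0^k for some k with 1 ≤ k ≤ p.
Since 1 ≤ k ≤ p, k divides p!; set t = 1 + p!/k. Then xy^t z has p + (p!/k)·k = p + p! copies of 0. Now the 0-count is p+p! and (1-count)-3 = (p+p!+3)-3 = p+p!, so i+3 ≠ j fails. So xy^t z = 0^{p+p!} 1^{p+p!+3} ∉ L.
This contradicts the pumping lemma, so L is not regular.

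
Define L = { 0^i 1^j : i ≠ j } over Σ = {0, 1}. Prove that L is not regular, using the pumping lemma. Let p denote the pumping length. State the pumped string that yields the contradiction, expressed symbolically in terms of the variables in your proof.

0^{p+p!} 1^{p+p!}

Assume L is regular; let p be its pumping constant.
Choose w = 0^p 1^{p+p!}. Since p ≠ p+p!, w ∈ L; and |w| ≥ p.
By the pumping lemma, w = xyz with |xy| ≤ p and y is nonempty.
Since the first p symbols of w are all 0's and |xy| ≤ p, y lies entirely in the leading 0-block: y = 0^k for some k with 1 ≤ k ≤ p.
Since 1 ≤ k ≤ p, k divides p!; set t = 1 + p!/k. Then xy^t z has p + (p!/k)·k = p + p! copies of 0. Now the 0-count equals the 1-count, so i ≠ j fails. So xy^t z = 0^{p+p!} 1^{p+p!} ∉ L.
This contradicts the pumping lemma, so L is not regular.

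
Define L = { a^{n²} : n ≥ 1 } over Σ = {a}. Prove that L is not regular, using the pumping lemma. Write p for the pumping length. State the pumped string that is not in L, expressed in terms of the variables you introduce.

a^{p²+k}

Assume L is regular. Let p be the pumping length given by the pumping lemma.
Take w = a^{p²} ∈ L with |w| = p² ≥ p.
Write w = xyz as guaranteed by the lemma, with |xy| ≤ p and y is nonempty.
Then y = a^k for some k with 1 ≤ k ≤ p.
Pump with i = 2: xy^2z = a^{p²+k}. Since 1 ≤ k ≤ p, p² < p²+k ≤ p²+p < (p+1)², so p²+k lies strictly between consecutive squares and is not a perfect square. So xy^2z ∉ L.
This is a contradiction; hence L is not regular.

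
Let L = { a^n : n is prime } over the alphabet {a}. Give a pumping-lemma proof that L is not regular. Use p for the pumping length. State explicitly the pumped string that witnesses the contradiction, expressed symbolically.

a^{q(1+k)}

Assume L is regular. Let p be the pumping length given by the pumping lemma.
Let q be a prime with q ≥ p+2 (infinitely many primes exist), and take w = a^q ∈ L with |w| = q ≥ p.
Write w = xyz as guaranteed by the lemma, with |xy| ≤ p and |y| > 0.
Then y = a^k for some k with 1 ≤ k ≤ p.
Since 1 ≤ k ≤ p, |xz| = q-k. Pump with i = q+1: |xy^{q+1}z| = (q-k)+(q+1)k = q+qk = q(1+k), which is composite (both factors ≥ 2). So xy^{q+1}z = a^{q(1+k)} ∉ L.
This is a contradiction; hence L is not regular.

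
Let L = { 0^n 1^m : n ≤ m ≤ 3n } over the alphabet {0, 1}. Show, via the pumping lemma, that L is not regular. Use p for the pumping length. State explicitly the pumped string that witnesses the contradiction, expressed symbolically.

Assume L is regular. Let p be the pumping length given by the pumping lemma.
Take w = 0^p 1^p ∈ L (since p ≤ p ≤ 3p), with |w| = 2p ≥ p.
The pumping lemma gives a decomposition w = xyz where |xy| ≤ p and |y| > 0.
Because |xy| ≤ p and w begins with p copies of 0, we have y = 0^k with 1 ≤ k ≤ p.
Pump with i = 2: xy^2z = 0^{p+k} 1^p. Now n = p+k > p = m, so the condition n ≤ m fails. Thus xy^2z ∉ L.
This is a contradiction; hence L is not regular.

0^{p+k} 1^p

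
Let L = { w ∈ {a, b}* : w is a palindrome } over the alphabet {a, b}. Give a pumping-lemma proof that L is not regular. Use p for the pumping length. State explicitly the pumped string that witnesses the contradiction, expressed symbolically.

Suppose for contradiction that L is regular, and let p be the pumping length.
Take w = a^p b a^p, a palindrome of length 2p+1 ≥ p.
Write w = xyz as guaranteed by the lemma, with |xy| ≤ p and |y| ≥ 1.
Since the first p symbols of w are all a's and |xy| ≤ p, y lies entirely in the leading a-block: y = a^k for some k with 1 ≤ k ≤ p.
Pump with i = 2: xy^2z = a^{p+k} b a^p. Its reverse is a^p b a^{p+k}, which differs from xy^2z since k ≥ 1. So xy^2z is not a palindrome and xy^2z ∉ L.
This contradicts the pumping lemma, so L is not regular.

a^{p+k} b a^p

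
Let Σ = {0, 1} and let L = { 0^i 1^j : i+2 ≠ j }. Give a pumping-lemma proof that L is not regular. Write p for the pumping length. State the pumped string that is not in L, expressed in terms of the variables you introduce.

Toward a contradiction, assume L is regular with pumping length p.
Choose w = 0^p 1^{p+p!+2}. Since p ≠ (p+p!+2)-2 = p+p!, w ∈ L; and |w| ≥ p.
By the pumping lemma, w = xyz with |xy| ≤ p and y is nonempty.
The first p characters of w are 0's, so xy (and hence y) consists only of 0's. Write y = 0^k, 1 ≤ k ≤ p.
Since 1 ≤ k ≤ p, k divides p!; set t = 1 + p!/k. Then xy^t z has p + (p!/k)·k = p + p! copies of 0. Now the 0-count is p+p! and (1-count)-2 = (p+p!+2)-2 = p+p!, so i+2 ≠ j fails. So xy^t z = 0^{p+p!} 1^{p+p!+2} ∉ L.
This is a contradiction; hence L is not regular.

0^{p+p!} 1^{p+p!+2}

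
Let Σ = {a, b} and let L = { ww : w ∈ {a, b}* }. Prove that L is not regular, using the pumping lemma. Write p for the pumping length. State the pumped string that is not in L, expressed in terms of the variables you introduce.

a^{p+k} b^p a^p b^p

Assume L is regular. Let p be the pumping length given by the pumping lemma.
Take w = a^p b^p a^p b^p = uu where u = a^pb^p; then w ∈ L and |w| = 4p ≥ p.
The pumping lemma gives a decomposition w = xyz where |xy| ≤ p and |y| ≥ 1.
The first p characters of w are a's, so xy (and hence y) consists only of a's. Write y = a^k, 1 ≤ k ≤ p.
Pump with i = 2: xy^2z = a^{p+k} b^p a^p b^p, of length 4p+k. Suppose this equals vv. The string starts with a and ends with b, so v does too; thus the boundary between the two copies of v is a b→a transition. There is exactly one such transition, at position 2p+k, so |v| = 2p+k and |vv| = 4p+2k ≠ 4p+k since k ≥ 1. So xy^2z ∉ L.
This contradicts the pumping lemma, so L is not regular.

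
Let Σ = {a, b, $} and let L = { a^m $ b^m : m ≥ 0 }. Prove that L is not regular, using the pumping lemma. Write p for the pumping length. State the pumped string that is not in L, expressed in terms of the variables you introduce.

a^{p+k} $ b^p

Suppose for contradiction that L is regular, and let p be the pumping length.
Take w = a^p $ b^p ∈ L with |w| = 2p+1 ≥ p.
By the pumping lemma, w = xyz with |xy| ≤ p and y is nonempty.
The first p characters of w are a's, so xy (and hence y) consists only of a's. Write y = a^k, 1 ≤ k ≤ p.
Pump with i = 2: xy^2z = a^{p+k} $ b^p, which would require p+k = p. But k ≥ 1, so xy^2z ∉ L.
This contradicts the pumping lemma, so L is not regular.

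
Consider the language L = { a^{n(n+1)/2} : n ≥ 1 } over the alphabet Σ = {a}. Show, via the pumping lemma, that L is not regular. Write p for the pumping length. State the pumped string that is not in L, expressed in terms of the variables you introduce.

Assume L is regular. Let p be the pumping length given by the pumping lemma.
Take w = a^{p(p+1)/2} ∈ L with |w| = p(p+1)/2 ≥ p.
Write w = xyz as guaranteed by the lemma, with |xy| ≤ p and |y| > 0.
Then y = a^k for some k with 1 ≤ k ≤ p.
Pump with i = 2: xy^2z = a^{p(p+1)/2+k}. Since 1 ≤ k ≤ p, p(p+1)/2 < p(p+1)/2+k ≤ p(p+1)/2+p < (p+1)(p+2)/2, so p(p+1)/2+k is strictly between consecutive triangular numbers. So xy^2z ∉ L.
Contradiction. Therefore L is not regular.

a^{p(p+1)/2+k}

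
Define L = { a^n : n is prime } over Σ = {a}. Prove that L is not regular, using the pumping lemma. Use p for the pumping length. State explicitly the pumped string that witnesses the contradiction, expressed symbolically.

a^{q(1+k)}

Assume L is regular; let p be its pumping constant.
Let q be a prime with q ≥ p+2 (infinitely many primes exist), and take w = a^q ∈ L with |w| = q ≥ p.
The pumping lemma gives a decomposition w = xyz where |xy| ≤ p and |y| > 0.
Then y = a^k for some k with 1 ≤ k ≤ p.
Since 1 ≤ k ≤ p, |xz| = q-k. Pump with i = q+1: |xy^{q+1}z| = (q-k)+(q+1)k = q+qk = q(1+k), which is composite (both factors ≥ 2). So xy^{q+1}z = a^{q(1+k)} ∉ L.
Contradiction. Therefore L is not regular.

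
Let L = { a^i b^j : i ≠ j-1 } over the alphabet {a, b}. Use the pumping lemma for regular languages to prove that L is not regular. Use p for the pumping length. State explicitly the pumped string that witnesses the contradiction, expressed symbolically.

Toward a contradiction, assume L is regular with pumping length p.
Choose w = a^p b^{p+p!+1}. Since p ≠ (p+p!+1)-1 = p+p!, w ∈ L; and |w| ≥ p.
The pumping lemma gives a decomposition w = xyz where |xy| ≤ p and |y| ≥ 1.
Because |xy| ≤ p and w begins with p copies of a, we have y = a^k with 1 ≤ k ≤ p.
Since 1 ≤ k ≤ p, k divides p!; set t = 1 + p!/k. Then xy^t z has p + (p!/k)·k = p + p! copies of a. Now the a-count is p+p! and (b-count)-1 = (p+p!+1)-1 = p+p!, so i ≠ j-1 fails. So xy^t z = a^{p+p!} b^{p+p!+1} ∉ L.
This is a contradiction; hence L is not regular.

a^{p+p!} b^{p+p!+1}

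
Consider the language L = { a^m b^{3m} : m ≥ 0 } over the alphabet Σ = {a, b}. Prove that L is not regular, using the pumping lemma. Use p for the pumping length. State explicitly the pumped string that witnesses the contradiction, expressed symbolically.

Toward a contradiction, assume L is regular with pumping length p.
Take w = a^p b^{3p}. Then w ∈ L and |w| = 4p ≥ p.
The pumping lemma gives a decomposition w = xyz where |xy| ≤ p and |y| ≥ 1.
The first p characters of w are a's, so xy (and hence y) consists only of a's. Write y = a^k, 1 ≤ k ≤ p.
Pump with i = 2: xy^2z = a^{p+k} b^{3p}. For this to lie in L we would need 3p = 3(p+k), which forces k = 0. But k ≥ 1, so xy^2z ∉ L.
This is a contradiction; hence L is not regular.

a^{p+k} b^{3p}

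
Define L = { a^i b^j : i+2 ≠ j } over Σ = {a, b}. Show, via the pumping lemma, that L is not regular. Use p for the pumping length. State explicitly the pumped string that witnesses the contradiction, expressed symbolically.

Toward a contradiction, assume L is regular with pumping length p.
Choose w = a^p b^{p+p!+2}. Since p ≠ (p+p!+2)-2 = p+p!, w ∈ L; and |w| ≥ p.
Write w = xyz as guaranteed by the lemma, with |xy| ≤ p and |y| ≥ 1.
Because |xy| ≤ p and w begins with p copies of a, we have y = a^k with 1 ≤ k ≤ p.
Since 1 ≤ k ≤ p, k divides p!; set t = 1 + p!/k. Then xy^t z has p + (p!/k)·k = p + p! copies of a. Now the a-count is p+p! and (b-count)-2 = (p+p!+2)-2 = p+p!, so i+2 ≠ j fails. So xy^t z = a^{p+p!} b^{p+p!+2} ∉ L.
This is a contradiction; hence L is not regular.

a^{p+p!} b^{p+p!+2}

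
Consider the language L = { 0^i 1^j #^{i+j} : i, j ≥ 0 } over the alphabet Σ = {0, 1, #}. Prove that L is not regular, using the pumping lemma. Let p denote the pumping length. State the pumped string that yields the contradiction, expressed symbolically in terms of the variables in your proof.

Suppose for contradiction that L is regular, and let p be the pumping length.
Take w = 0^p 1^p #^{2p} ∈ L (with i=j=p, i+j=2p), |w| = 4p ≥ p.
Write w = xyz as guaranteed by the lemma, with |xy| ≤ p and |y| > 0.
Since the first p symbols of w are all 0's and |xy| ≤ p, y lies entirely in the leading 0-block: y = 0^k for some k with 1 ≤ k ≤ p.
Consider xy^2z = 0^{p+k} 1^p #^{2p}. Now the 0- and 1-counts sum to 2p+k, but the #-count is 2p ≠ 2p+k. So xy^2z ∉ L.
Contradiction. Therefore L is not regular.

0^{p+k} 1^p #^{2p}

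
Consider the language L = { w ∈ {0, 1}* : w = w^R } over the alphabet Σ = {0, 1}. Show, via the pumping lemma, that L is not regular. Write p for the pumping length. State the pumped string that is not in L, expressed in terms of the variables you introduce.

0^{p+k} 1 0^p

Toward a contradiction, assume L is regular with pumping length p.
Take w = 0^p 1 0^p, a palindrome of length 2p+1 ≥ p.
The pumping lemma gives a decomposition w = xyz where |xy| ≤ p and |y| > 0.
Since the first p symbols of w are all 0's and |xy| ≤ p, y lies entirely in the leading 0-block: y = 0^k for some k with 1 ≤ k ≤ p.
Pump with i = 2: xy^2z = 0^{p+k} 1 0^p. Its reverse is 0^p 1 0^{p+k}, which differs from xy^2z since k ≥ 1. So xy^2z is not a palindrome and xy^2z ∉ L.
Contradiction. Therefore L is not regular.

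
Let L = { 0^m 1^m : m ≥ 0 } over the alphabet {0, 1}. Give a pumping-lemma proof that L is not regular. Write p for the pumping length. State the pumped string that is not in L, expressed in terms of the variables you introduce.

Assume L is regular; let p be its pumping constant.
Choose w = 0^p 1^p, which is in L with |w| = 2p ≥ p.
Write w = xyz as guaranteed by the lemma, with |xy| ≤ p and y is nonempty.
Because |xy| ≤ p and w begins with p copies of 0, we have y = 0^k with 1 ≤ k ≤ p.
Pump with i = 2: xy^2z = 0^{p+k} 1^p. For this to lie in L we would need p = p+k, which forces k = 0. But k ≥ 1, so xy^2z ∉ L.
Contradiction. Therefore L is not regular.

0^{p+k} 1^p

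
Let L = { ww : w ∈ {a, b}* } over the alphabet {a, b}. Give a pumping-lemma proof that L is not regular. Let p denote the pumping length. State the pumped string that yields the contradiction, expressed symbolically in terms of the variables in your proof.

Toward a contradiction, assume L is regular with pumping length p.
Take w = a^p b^p a^p b^p = uu where u = a^pb^p; then w ∈ L and |w| = 4p ≥ p.
The pumping lemma gives a decomposition w = xyz where |xy| ≤ p and y is nonempty.
Because |xy| ≤ p and w begins with p copies of a, we have y = a^k with 1 ≤ k ≤ p.
Pump with i = 2: xy^2z = a^{p+k} b^p a^p b^p, of length 4p+k. Suppose this equals vv. The string starts with a and ends with b, so v does too; thus the boundary between the two copies of v is a b→a transition. There is exactly one such transition, at position 2p+k, so |v| = 2p+k and |vv| = 4p+2k ≠ 4p+k since k ≥ 1. So xy^2z ∉ L.
This is a contradiction; hence L is not regular.

a^{p+k} b^p a^p b^p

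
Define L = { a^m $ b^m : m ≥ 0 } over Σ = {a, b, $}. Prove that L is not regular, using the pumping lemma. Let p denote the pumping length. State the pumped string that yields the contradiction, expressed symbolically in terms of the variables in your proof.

Assume L is regular; let p be its pumping constant.
Take w = a^p $ b^p ∈ L with |w| = 2p+1 ≥ p.
By the pumping lemma, w = xyz with |xy| ≤ p and |y| > 0.
The first p characters of w are a's, so xy (and hence y) consists only of a's. Write y = a^k, 1 ≤ k ≤ p.
Pump with i = 2: xy^2z = a^{p+k} $ b^p, which would require p+k = p. But k ≥ 1, so xy^2z ∉ L.
This contradicts the pumping lemma, so L is not regular.

a^{p+k} $ b^p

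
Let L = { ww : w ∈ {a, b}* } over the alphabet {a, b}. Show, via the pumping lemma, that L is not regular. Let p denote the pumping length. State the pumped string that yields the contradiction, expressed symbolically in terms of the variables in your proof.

Assume L is regular; let p be its pumping constant.
Take w = a^p b^p a^p b^p = uu where u = a^pb^p; then w ∈ L and |w| = 4p ≥ p.
By the pumping lemma, w = xyz with |xy| ≤ p and |y| > 0.
The first p characters of w are a's, so xy (and hence y) consists only of a's. Write y = a^k, 1 ≤ k ≤ p.
Pump with i = 2: xy^2z = a^{p+k} b^p a^p b^p, of length 4p+k. Suppose this equals vv. The string starts with a and ends with b, so v does too; thus the boundary between the two copies of v is a b→a transition. There is exactly one such transition, at position 2p+k, so |v| = 2p+k and |vv| = 4p+2k ≠ 4p+k since k ≥ 1. So xy^2z ∉ L.
Contradiction. Therefore L is not regular.

a^{p+k} b^p a^p b^p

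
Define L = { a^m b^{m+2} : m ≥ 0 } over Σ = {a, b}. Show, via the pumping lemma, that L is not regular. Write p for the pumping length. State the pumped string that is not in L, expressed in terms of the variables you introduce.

Assume L is regular; let p be its pumping constant.
Choose w = a^p b^{p+2}, which is in L with |w| = 2p+2 ≥ p.
The pumping lemma gives a decomposition w = xyz where |xy| ≤ p and |y| > 0.
Because |xy| ≤ p and w begins with p copies of a, we have y = a^k with 1 ≤ k ≤ p.
Pump with i = 2: xy^2z = a^{p+k} b^{p+2}. For this to lie in L we would need p+2 = (p+k)+2, which forces k = 0. But k ≥ 1, so xy^2z ∉ L.
This is a contradiction; hence L is not regular.

a^{p+k} b^{p+2}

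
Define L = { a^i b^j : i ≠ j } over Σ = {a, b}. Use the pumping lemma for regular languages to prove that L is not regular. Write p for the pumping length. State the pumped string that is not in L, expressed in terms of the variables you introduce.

Assume L is regular. Let p be the pumping length given by the pumping lemma.
Choose w = a^p b^{p+p!}. Since p ≠ p+p!, w ∈ L; and |w| ≥ p.
Write w = xyz as guaranteed by the lemma, with |xy| ≤ p and |y| > 0.
Since the first p symbols of w are all a's and |xy| ≤ p, y lies entirely in the leading a-block: y = a^k for some k with 1 ≤ k ≤ p.
Since 1 ≤ k ≤ p, k divides p!; set t = 1 + p!/k. Then xy^t z has p + (p!/k)·k = p + p! copies of a. Now the a-count equals the b-count, so i ≠ j fails. So xy^t z = a^{p+p!} b^{p+p!} ∉ L.
This contradicts the pumping lemma, so L is not regular.

a^{p+p!} b^{p+p!}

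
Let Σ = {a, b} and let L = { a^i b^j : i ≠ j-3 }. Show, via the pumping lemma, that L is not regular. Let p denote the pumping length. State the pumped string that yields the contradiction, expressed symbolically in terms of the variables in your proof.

a^{p+p!} b^{p+p!+3}

Toward a contradiction, assume L is regular with pumping length p.
Choose w = a^p b^{p+p!+3}. Since p ≠ (p+p!+3)-3 = p+p!, w ∈ L; and |w| ≥ p.
Write w = xyz as guaranteed by the lemma, with |xy| ≤ p and |y| ≥ 1.
Because |xy| ≤ p and w begins with p copies of a, we have y = a^k with 1 ≤ k ≤ p.
Since 1 ≤ k ≤ p, k divides p!; set t = 1 + p!/k. Then xy^t z has p + (p!/k)·k = p + p! copies of a. Now the a-count is p+p! and (b-count)-3 = (p+p!+3)-3 = p+p!, so i ≠ j-3 fails. So xy^t z = a^{p+p!} b^{p+p!+3} ∉ L.
This contradicts the pumping lemma, so L is not regular.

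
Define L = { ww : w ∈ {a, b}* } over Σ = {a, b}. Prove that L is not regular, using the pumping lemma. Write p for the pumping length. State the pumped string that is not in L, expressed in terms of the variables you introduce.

a^{p+k} b^p a^p b^p

Toward a contradiction, assume L is regular with pumping length p.
Take w = a^p b^p a^p b^p = uu where u = a^pb^p; then w ∈ L and |w| = 4p ≥ p.
Write w = xyz as guaranteed by the lemma, with |xy| ≤ p and |y| ≥ 1.
Because |xy| ≤ p and w begins with p copies of a, we have y = a^k with 1 ≤ k ≤ p.
Pump with i = 2: xy^2z = a^{p+k} b^p a^p b^p, of length 4p+k. Suppose this equals vv. The string starts with a and ends with b, so v does too; thus the boundary between the two copies of v is a b→a transition. There is exactly one such transition, at position 2p+k, so |v| = 2p+k and |vv| = 4p+2k ≠ 4p+k since k ≥ 1. So xy^2z ∉ L.
This contradicts the pumping lemma, so L is not regular.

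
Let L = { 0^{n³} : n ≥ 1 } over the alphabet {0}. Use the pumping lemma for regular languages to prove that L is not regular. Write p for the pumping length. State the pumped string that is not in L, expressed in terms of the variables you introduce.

Suppose for contradiction that L is regular, and let p be the pumping length.
Take w = 0^{p³} ∈ L with |w| = p³ ≥ p.
Write w = xyz as guaranteed by the lemma, with |xy| ≤ p and |y| > 0.
Then y = 0^k for some k with 1 ≤ k ≤ p.
Pump with i = 2: xy^2z = 0^{p³+k}. Since 1 ≤ k ≤ p, p³ < p³+k ≤ p³+p < p³+3p²+3p+1 = (p+1)³, so p³+k is not a perfect cube. So xy^2z ∉ L.
This contradicts the pumping lemma, so L is not regular.

0^{p³+k}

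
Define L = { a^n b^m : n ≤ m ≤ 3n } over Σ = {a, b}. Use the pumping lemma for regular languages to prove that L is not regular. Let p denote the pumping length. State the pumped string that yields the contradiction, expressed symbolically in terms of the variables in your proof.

a^{p+k} b^p

Assume L is regular; let p be its pumping constant.
Take w = a^p b^p ∈ L (since p ≤ p ≤ 3p), with |w| = 2p ≥ p.
Write w = xyz as guaranteed by the lemma, with |xy| ≤ p and |y| > 0.
Because |xy| ≤ p and w begins with p copies of a, we have y = a^k with 1 ≤ k ≤ p.
Pump with i = 2: xy^2z = a^{p+k} b^p. Now n = p+k > p = m, so the condition n ≤ m fails. Thus xy^2z ∉ L.
This is a contradiction; hence L is not regular.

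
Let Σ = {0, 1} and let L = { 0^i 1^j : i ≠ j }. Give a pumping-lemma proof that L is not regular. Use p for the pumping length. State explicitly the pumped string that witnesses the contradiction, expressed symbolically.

Suppose for contradiction that L is regular, and let p be the pumping length.
Choose w = 0^p 1^{p+p!}. Since p ≠ p+p!, w ∈ L; and |w| ≥ p.
The pumping lemma gives a decomposition w = xyz where |xy| ≤ p and y is nonempty.
Since the first p symbols of w are all 0's and |xy| ≤ p, y lies entirely in the leading 0-block: y = 0^k for some k with 1 ≤ k ≤ p.
Since 1 ≤ k ≤ p, k divides p!; set t = 1 + p!/k. Then xy^t z has p + (p!/k)·k = p + p! copies of 0. Now the 0-count equals the 1-count, so i ≠ j fails. So xy^t z = 0^{p+p!} 1^{p+p!} ∉ L.
This contradicts the pumping lemma, so L is not regular.

0^{p+p!} 1^{p+p!}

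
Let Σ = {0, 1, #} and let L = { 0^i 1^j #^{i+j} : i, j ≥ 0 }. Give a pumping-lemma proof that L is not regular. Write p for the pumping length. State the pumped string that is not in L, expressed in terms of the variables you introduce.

0^{p+k} 1^p #^{2p}

Toward a contradiction, assume L is regular with pumping length p.
Take w = 0^p 1^p #^{2p} ∈ L (with i=j=p, i+j=2p), |w| = 4p ≥ p.
Write w = xyz as guaranteed by the lemma, with |xy| ≤ p and |y| > 0.
Since the first p symbols of w are all 0's and |xy| ≤ p, y lies entirely in the leading 0-block: y = 0^k for some k with 1 ≤ k ≤ p.
Consider xy^2z = 0^{p+k} 1^p #^{2p}. Now the 0- and 1-counts sum to 2p+k, but the #-count is 2p ≠ 2p+k. So xy^2z ∉ L.
Contradiction. Therefore L is not regular.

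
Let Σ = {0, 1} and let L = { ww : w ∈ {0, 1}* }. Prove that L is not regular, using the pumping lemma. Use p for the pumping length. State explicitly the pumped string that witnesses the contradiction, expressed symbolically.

0^{p+k} 1^p 0^p 1^p

Toward a contradiction, assume L is regular with pumping length p.
Take w = 0^p 1^p 0^p 1^p = uu where u = 0^p1^p; then w ∈ L and |w| = 4p ≥ p.
By the pumping lemma, w = xyz with |xy| ≤ p and |y| > 0.
Since the first p symbols of w are all 0's and |xy| ≤ p, y lies entirely in the leading 0-block: y = 0^k for some k with 1 ≤ k ≤ p.
Pump with i = 2: xy^2z = 0^{p+k} 1^p 0^p 1^p, of length 4p+k. Suppose this equals vv. The string starts with 0 and ends with 1, so v does too; thus the boundary between the two copies of v is a 1→0 transition. There is exactly one such transition, at position 2p+k, so |v| = 2p+k and |vv| = 4p+2k ≠ 4p+k since k ≥ 1. So xy^2z ∉ L.
Contradiction. Therefore L is not regular.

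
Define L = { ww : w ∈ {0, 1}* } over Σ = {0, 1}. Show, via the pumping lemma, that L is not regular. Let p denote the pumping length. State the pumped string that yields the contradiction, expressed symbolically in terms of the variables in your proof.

Toward a contradiction, assume L is regular with pumping length p.
Take w = 0^p 1^p 0^p 1^p = uu where u = 0^p1^p; then w ∈ L and |w| = 4p ≥ p.
Write w = xyz as guaranteed by the lemma, with |xy| ≤ p and |y| ≥ 1.
Since the first p symbols of w are all 0's and |xy| ≤ p, y lies entirely in the leading 0-block: y = 0^k for some k with 1 ≤ k ≤ p.
Pump with i = 2: xy^2z = 0^{p+k} 1^p 0^p 1^p, of length 4p+k. Suppose this equals vv. The string starts with 0 and ends with 1, so v does too; thus the boundary between the two copies of v is a 1→0 transition. There is exactly one such transition, at position 2p+k, so |v| = 2p+k and |vv| = 4p+2k ≠ 4p+k since k ≥ 1. So xy^2z ∉ L.
This contradicts the pumping lemma, so L is not regular.

0^{p+k} 1^p 0^p 1^p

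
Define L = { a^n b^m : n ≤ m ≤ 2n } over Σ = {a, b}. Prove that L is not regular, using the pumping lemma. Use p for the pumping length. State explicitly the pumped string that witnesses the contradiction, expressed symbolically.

Suppose for contradiction that L is regular, and let p be the pumping length.
Take w = a^p b^p ∈ L (since p ≤ p ≤ 2p), with |w| = 2p ≥ p.
By the pumping lemma, w = xyz with |xy| ≤ p and |y| ≥ 1.
Since the first p symbols of w are all a's and |xy| ≤ p, y lies entirely in the leading a-block: y = a^k for some k with 1 ≤ k ≤ p.
Pump with i = 2: xy^2z = a^{p+k} b^p. Now n = p+k > p = m, so the condition n ≤ m fails. Thus xy^2z ∉ L.
This is a contradiction; hence L is not regular.

a^{p+k} b^p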